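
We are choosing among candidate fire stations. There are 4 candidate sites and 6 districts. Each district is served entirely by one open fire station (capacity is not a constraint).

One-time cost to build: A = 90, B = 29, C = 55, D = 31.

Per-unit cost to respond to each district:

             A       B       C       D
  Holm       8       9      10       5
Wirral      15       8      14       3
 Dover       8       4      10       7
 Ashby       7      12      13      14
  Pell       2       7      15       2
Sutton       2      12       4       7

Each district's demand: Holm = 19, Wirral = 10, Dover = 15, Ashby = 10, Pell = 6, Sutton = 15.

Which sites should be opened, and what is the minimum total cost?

For any fixed open set, each district goes to its cheapest open site; total = fixed + service.
{A, B, D}: Holm→D 5·19=95, Wirral→D 3·10=30, Dover→B 4·15=60, Ashby→A 7·10=70, Pell→A 2·6=12, Sutton→A 2·15=30. Service 297; fixed 150; total 447.
{A, D}: service 342 + fixed 121 = 463
{B, D}: service 422 + fixed 60 = 482
{A, B, C, D}: service 297 + fixed 205 = 502
No other subset beats 447.

Open A, B and D; minimum total cost 447.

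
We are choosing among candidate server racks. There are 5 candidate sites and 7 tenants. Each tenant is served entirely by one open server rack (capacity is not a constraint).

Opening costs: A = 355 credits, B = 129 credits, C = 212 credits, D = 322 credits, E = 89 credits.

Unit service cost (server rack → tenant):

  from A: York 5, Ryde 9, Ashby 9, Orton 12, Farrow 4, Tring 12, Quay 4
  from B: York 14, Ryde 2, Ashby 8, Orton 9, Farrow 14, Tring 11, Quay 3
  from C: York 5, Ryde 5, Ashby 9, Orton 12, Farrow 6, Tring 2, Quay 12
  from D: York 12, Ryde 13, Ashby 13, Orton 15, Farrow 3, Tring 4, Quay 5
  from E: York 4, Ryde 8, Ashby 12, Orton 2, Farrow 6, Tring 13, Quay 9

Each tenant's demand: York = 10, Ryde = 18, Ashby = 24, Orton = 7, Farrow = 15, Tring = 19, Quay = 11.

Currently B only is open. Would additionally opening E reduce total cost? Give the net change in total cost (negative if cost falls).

Current service cost with {B}: 883.
Adding E: each tenant re-picks its cheapest; new service cost 614, saving 269.
Extra fixed cost: 89. Net change = 89 − 269 = -180.
(Totals: 1012 → 832.)

Yes — net change −180 (cost falls by 180).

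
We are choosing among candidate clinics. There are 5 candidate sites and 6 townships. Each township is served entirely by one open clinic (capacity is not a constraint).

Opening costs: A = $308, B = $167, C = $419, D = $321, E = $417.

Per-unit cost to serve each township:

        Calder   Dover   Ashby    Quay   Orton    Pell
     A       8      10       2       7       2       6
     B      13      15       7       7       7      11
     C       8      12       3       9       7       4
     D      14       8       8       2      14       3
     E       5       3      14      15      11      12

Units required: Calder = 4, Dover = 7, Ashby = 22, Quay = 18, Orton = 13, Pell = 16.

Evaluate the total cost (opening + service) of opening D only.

Total cost: 875

Each township is assigned to its cheapest site among the open ones.
{D}: Calder→D 14·4=56, Dover→D 8·7=56, Ashby→D 8·22=176, Quay→D 2·18=36, Orton→D 14·13=182, Pell→D 3·16=48. Service 554; fixed 321; total 875.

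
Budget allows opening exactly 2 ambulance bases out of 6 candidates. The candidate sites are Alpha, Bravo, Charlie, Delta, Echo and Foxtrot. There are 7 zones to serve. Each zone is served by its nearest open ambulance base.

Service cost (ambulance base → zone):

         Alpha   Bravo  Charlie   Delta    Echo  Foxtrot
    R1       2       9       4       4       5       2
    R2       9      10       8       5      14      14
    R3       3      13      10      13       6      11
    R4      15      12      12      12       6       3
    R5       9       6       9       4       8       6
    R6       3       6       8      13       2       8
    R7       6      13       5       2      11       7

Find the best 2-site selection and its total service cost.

Choose Delta and Echo; total service cost 29.

With exactly 2 open, each zone uses its cheapest among the chosen.
{Delta, Echo}: R1→Delta 4, R2→Delta 5, R3→Echo 6, R4→Echo 6, R5→Delta 4, R6→Echo 2, R7→Delta 2. Service cost 29.
{Alpha, Delta}: service cost 31
{Alpha, Foxtrot}: service cost 32
Among all 15 size-2 choices, {Delta, Echo} is lowest.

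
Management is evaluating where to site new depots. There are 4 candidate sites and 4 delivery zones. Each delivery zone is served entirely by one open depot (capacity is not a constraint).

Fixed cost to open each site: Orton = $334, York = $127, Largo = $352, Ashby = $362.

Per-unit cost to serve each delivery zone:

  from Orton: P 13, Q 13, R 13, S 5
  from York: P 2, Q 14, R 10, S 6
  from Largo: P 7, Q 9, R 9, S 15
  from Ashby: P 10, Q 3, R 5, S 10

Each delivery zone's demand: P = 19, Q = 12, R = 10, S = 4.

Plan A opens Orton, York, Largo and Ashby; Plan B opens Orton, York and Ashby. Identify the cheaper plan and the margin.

Plan A: {Orton, York, Largo, Ashby}: P→York 2·19=38, Q→Ashby 3·12=36, R→Ashby 5·10=50, S→Orton 5·4=20. Service 144; fixed 1175; total 1319.
Plan B: {Orton, York, Ashby}: P→York 2·19=38, Q→Ashby 3·12=36, R→Ashby 5·10=50, S→Orton 5·4=20. Service 144; fixed 823; total 967.
Difference: |1319 − 967| = 352.

Plan B is cheaper by 352.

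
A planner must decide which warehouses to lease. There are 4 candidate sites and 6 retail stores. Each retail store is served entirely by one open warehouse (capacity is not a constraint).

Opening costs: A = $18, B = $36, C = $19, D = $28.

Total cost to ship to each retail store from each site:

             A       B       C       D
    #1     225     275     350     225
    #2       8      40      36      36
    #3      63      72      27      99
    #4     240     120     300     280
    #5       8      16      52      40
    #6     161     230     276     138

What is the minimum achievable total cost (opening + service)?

For any fixed open set, each retail store goes to its cheapest open site; total = fixed + service.
{A, B, C}: #1→A 225, #2→A 8, #3→C 27, #4→B 120, #5→A 8, #6→A 161. Service 549; fixed 73; total 622.
{A, B, C, D}: service 526 + fixed 101 = 627
{A, B}: #1→A 225, #2→A 8, #3→A 63, #4→B 120, #5→A 8, #6→A 161. Service 585; fixed 54; total 639.
{A}: service 705 + fixed 18 = 723
No other subset beats 622.

Minimum total cost: 622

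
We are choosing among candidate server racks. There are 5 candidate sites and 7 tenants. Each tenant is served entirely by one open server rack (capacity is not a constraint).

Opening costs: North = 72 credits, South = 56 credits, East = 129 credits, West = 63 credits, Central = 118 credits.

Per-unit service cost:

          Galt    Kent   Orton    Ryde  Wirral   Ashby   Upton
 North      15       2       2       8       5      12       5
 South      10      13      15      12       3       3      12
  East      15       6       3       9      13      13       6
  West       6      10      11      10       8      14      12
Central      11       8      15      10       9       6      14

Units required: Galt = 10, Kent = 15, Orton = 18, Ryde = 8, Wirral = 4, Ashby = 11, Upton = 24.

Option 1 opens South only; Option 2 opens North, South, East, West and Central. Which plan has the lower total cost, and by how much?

Option 2 is cheaper by 257.

Option 1: {South}: Galt→South 10·10=100, Kent→South 13·15=195, Orton→South 15·18=270, Ryde→South 12·8=96, Wirral→South 3·4=12, Ashby→South 3·11=33, Upton→South 12·24=288. Service 994; fixed 56; total 1050.
Option 2: {North, South, East, West, Central}: Galt→West 6·10=60, Kent→North 2·15=30, Orton→North 2·18=36, Ryde→North 8·8=64, Wirral→South 3·4=12, Ashby→South 3·11=33, Upton→North 5·24=120. Service 355; fixed 438; total 793.
Difference: |1050 − 793| = 257.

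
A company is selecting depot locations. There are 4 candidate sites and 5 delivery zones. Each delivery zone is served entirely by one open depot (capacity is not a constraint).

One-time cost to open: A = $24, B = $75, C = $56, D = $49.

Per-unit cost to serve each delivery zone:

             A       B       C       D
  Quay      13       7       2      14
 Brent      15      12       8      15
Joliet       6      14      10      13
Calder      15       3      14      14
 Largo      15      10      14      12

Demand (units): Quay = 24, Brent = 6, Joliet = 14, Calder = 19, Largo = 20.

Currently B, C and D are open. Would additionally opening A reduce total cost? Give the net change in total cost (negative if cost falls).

Current service cost with {B, C, D}: 493.
Adding A: each delivery zone re-picks its cheapest; new service cost 437, saving 56.
Extra fixed cost: 24. Net change = 24 − 56 = -32.
(Totals: 673 → 641.)

Yes — net change −32 (cost falls by 32).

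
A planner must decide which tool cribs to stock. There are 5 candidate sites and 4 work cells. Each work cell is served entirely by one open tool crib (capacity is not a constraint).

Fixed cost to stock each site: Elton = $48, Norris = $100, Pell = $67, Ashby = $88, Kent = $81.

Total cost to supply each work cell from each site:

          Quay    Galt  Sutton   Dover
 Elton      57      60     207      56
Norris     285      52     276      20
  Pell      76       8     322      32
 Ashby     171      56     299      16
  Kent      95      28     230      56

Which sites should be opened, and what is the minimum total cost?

For any fixed open set, each work cell goes to its cheapest open site; total = fixed + service.
{Elton, Pell}: Quay→Elton 57, Galt→Pell 8, Sutton→Elton 207, Dover→Pell 32. Service 304; fixed 115; total 419.
{Elton}: Quay→Elton 57, Galt→Elton 60, Sutton→Elton 207, Dover→Elton 56. Service 380; fixed 48; total 428.
{Elton, Ashby}: service 336 + fixed 136 = 472
{Elton, Norris, Pell, Ashby, Kent}: service 288 + fixed 384 = 672
No other subset beats 419.

Open Elton and Pell; minimum total cost 419.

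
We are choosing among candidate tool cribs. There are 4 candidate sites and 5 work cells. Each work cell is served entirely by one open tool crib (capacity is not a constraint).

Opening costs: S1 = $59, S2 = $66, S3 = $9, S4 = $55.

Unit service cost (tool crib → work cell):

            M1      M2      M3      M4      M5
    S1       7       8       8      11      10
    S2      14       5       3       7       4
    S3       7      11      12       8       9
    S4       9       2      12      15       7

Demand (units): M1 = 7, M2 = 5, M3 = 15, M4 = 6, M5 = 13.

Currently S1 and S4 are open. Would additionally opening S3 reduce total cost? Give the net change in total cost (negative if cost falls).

Yes — net change −9 (cost falls by 9).

Current service cost with {S1, S4}: 336.
Adding S3: each work cell re-picks its cheapest; new service cost 318, saving 18.
Extra fixed cost: 9. Net change = 9 − 18 = -9.
(Totals: 450 → 441.)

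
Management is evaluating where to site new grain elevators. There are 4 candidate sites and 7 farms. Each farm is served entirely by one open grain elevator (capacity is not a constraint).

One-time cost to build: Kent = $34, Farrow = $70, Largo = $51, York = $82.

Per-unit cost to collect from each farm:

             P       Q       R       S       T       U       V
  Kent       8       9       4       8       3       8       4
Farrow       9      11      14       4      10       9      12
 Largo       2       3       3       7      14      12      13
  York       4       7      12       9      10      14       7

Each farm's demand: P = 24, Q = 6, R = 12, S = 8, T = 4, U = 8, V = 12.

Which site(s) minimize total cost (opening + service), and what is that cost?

Open Kent and Largo; minimum total cost 367.

For any fixed open set, each farm goes to its cheapest open site; total = fixed + service.
{Kent, Largo}: P→Largo 2·24=48, Q→Largo 3·6=18, R→Largo 3·12=36, S→Largo 7·8=56, T→Kent 3·4=12, U→Kent 8·8=64, V→Kent 4·12=48. Service 282; fixed 85; total 367.
{Kent, Farrow, Largo}: service 258 + fixed 155 = 413
{Kent, Largo, York}: service 282 + fixed 167 = 449
{Kent, Farrow, Largo, York}: P→Largo 2·24=48, Q→Largo 3·6=18, R→Largo 3·12=36, S→Farrow 4·8=32, T→Kent 3·4=12, U→Kent 8·8=64, V→Kent 4·12=48. Service 258; fixed 237; total 495.
No other subset beats 367.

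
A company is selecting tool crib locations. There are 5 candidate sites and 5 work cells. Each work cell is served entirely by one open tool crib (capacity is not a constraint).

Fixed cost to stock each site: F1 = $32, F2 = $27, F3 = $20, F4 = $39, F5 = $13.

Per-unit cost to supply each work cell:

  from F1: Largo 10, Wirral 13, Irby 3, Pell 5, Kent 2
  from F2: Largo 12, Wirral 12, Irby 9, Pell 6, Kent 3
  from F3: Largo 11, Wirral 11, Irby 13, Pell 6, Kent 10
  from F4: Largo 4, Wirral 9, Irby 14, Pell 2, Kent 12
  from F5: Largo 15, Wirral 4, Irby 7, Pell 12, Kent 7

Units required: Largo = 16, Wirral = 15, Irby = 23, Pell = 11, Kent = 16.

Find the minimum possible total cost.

For any fixed open set, each work cell goes to its cheapest open site; total = fixed + service.
{F1, F4, F5}: Largo→F4 4·16=64, Wirral→F5 4·15=60, Irby→F1 3·23=69, Pell→F4 2·11=22, Kent→F1 2·16=32. Service 247; fixed 84; total 331.
{F1, F3, F4, F5}: service 247 + fixed 104 = 351
{F1, F2, F4, F5}: service 247 + fixed 111 = 358
{F1, F2, F3, F4, F5}: Largo→F4 4·16=64, Wirral→F5 4·15=60, Irby→F1 3·23=69, Pell→F4 2·11=22, Kent→F1 2·16=32. Service 247; fixed 131; total 378.
No other subset beats 331.

Minimum total cost: 331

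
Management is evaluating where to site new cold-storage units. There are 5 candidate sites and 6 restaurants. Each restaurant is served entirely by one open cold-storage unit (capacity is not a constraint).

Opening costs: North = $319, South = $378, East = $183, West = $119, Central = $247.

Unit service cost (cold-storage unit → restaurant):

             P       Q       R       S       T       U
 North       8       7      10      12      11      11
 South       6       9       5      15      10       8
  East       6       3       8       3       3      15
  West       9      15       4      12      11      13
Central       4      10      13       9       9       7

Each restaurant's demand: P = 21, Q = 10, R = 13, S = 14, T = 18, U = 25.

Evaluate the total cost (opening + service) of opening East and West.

Total cost: 931

Each restaurant is assigned to its cheapest site among the open ones.
{East, West}: P→East 6·21=126, Q→East 3·10=30, R→West 4·13=52, S→East 3·14=42, T→East 3·18=54, U→West 13·25=325. Service 629; fixed 302; total 931.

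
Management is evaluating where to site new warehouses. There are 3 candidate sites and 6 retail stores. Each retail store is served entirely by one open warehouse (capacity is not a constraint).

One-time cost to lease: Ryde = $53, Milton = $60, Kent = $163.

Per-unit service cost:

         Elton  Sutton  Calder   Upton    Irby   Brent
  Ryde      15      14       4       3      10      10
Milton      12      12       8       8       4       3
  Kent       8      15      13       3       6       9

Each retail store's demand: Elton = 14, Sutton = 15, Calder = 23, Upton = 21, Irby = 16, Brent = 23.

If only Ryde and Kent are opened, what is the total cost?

Total cost: 996

Each retail store is assigned to its cheapest site among the open ones.
{Ryde, Kent}: Elton→Kent 8·14=112, Sutton→Ryde 14·15=210, Calder→Ryde 4·23=92, Upton→Ryde 3·21=63, Irby→Kent 6·16=96, Brent→Kent 9·23=207. Service 780; fixed 216; total 996.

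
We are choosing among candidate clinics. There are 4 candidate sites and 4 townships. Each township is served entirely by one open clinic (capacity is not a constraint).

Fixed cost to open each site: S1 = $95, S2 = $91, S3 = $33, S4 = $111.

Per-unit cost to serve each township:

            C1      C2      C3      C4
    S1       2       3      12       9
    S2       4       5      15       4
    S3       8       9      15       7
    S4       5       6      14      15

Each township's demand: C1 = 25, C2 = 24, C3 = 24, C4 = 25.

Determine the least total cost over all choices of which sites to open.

For any fixed open set, each township goes to its cheapest open site; total = fixed + service.
{S1, S2}: C1→S1 2·25=50, C2→S1 3·24=72, C3→S1 12·24=288, C4→S2 4·25=100. Service 510; fixed 186; total 696.
{S1, S3}: service 585 + fixed 128 = 713
{S1, S2, S3}: service 510 + fixed 219 = 729
{S1, S2, S3, S4}: C1→S1 2·25=50, C2→S1 3·24=72, C3→S1 12·24=288, C4→S2 4·25=100. Service 510; fixed 330; total 840.
No other subset beats 696.

Minimum total cost: 696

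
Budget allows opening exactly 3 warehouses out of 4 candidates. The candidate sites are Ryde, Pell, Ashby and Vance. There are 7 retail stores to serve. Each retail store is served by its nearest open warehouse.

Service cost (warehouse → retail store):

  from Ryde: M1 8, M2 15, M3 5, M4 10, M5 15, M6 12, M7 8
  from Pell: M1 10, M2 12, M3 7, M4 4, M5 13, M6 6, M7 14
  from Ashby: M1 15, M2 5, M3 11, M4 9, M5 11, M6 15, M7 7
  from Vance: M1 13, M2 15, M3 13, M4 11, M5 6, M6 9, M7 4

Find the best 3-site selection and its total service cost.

Choose Pell, Ashby and Vance; total service cost 42.

With exactly 3 open, each retail store uses its cheapest among the chosen.
{Pell, Ashby, Vance}: M1→Pell 10, M2→Ashby 5, M3→Pell 7, M4→Pell 4, M5→Vance 6, M6→Pell 6, M7→Vance 4. Service cost 42.
{Ryde, Pell, Vance}: service cost 45
{Ryde, Pell, Ashby}: service cost 46
Among all 4 size-3 choices, {Pell, Ashby, Vance} is lowest.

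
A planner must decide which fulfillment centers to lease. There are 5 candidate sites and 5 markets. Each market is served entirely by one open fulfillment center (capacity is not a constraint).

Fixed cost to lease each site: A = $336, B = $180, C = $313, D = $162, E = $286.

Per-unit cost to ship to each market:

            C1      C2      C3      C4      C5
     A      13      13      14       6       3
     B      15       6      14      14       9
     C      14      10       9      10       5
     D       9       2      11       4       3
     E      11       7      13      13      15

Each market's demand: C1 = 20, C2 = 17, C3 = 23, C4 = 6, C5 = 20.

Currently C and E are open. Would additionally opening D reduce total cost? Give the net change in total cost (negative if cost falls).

Current service cost with {C, E}: 706.
Adding D: each market re-picks its cheapest; new service cost 505, saving 201.
Extra fixed cost: 162. Net change = 162 − 201 = -39.
(Totals: 1305 → 1266.)

Yes — net change −39 (cost falls by 39).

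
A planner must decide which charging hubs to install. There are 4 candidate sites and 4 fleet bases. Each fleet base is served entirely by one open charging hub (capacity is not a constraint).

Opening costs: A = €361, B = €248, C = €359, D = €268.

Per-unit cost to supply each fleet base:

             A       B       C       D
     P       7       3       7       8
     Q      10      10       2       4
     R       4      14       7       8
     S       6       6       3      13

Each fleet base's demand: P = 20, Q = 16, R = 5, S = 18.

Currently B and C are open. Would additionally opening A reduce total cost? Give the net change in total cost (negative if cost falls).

Current service cost with {B, C}: 181.
Adding A: each fleet base re-picks its cheapest; new service cost 166, saving 15.
Extra fixed cost: 361. Net change = 361 − 15 = 346.
(Totals: 788 → 1134.)

No — net change +346 (cost rises by 346).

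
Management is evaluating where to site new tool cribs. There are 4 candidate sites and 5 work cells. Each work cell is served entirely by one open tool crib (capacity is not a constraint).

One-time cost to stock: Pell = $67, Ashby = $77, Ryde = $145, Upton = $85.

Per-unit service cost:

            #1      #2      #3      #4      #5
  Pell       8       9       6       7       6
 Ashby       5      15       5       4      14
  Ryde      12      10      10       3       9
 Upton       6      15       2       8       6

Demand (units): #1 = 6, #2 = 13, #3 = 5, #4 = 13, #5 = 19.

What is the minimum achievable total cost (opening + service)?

Minimum total cost: 467

For any fixed open set, each work cell goes to its cheapest open site; total = fixed + service.
{Pell}: #1→Pell 8·6=48, #2→Pell 9·13=117, #3→Pell 6·5=30, #4→Pell 7·13=91, #5→Pell 6·19=114. Service 400; fixed 67; total 467.
{Pell, Ashby}: service 338 + fixed 144 = 482
{Pell, Upton}: service 368 + fixed 152 = 520
{Pell, Ashby, Ryde, Upton}: #1→Ashby 5·6=30, #2→Pell 9·13=117, #3→Upton 2·5=10, #4→Ryde 3·13=39, #5→Pell 6·19=114. Service 310; fixed 374; total 684.
No other subset beats 467.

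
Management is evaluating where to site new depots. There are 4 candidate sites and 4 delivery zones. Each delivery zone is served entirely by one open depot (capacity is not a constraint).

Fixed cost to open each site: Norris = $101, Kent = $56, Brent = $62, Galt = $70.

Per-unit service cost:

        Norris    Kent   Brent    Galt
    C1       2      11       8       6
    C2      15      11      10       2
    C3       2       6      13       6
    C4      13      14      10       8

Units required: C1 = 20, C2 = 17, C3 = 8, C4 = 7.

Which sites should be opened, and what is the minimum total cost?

For any fixed open set, each delivery zone goes to its cheapest open site; total = fixed + service.
{Norris, Galt}: C1→Norris 2·20=40, C2→Galt 2·17=34, C3→Norris 2·8=16, C4→Galt 8·7=56. Service 146; fixed 171; total 317.
{Galt}: service 258 + fixed 70 = 328
{Norris, Kent, Galt}: service 146 + fixed 227 = 373
{Norris, Kent, Brent, Galt}: C1→Norris 2·20=40, C2→Galt 2·17=34, C3→Norris 2·8=16, C4→Galt 8·7=56. Service 146; fixed 289; total 435.
(All 15 nonempty subsets were checked; Norris and Galt is lowest.)

Open Norris and Galt; minimum total cost 317.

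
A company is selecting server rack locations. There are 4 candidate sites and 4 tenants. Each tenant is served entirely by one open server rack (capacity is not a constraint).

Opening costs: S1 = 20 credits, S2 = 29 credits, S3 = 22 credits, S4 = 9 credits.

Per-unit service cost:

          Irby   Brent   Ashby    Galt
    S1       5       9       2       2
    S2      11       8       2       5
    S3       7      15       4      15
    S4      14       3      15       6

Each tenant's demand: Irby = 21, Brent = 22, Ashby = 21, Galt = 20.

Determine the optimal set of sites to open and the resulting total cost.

Open S1 and S4; minimum total cost 282.

For any fixed open set, each tenant goes to its cheapest open site; total = fixed + service.
{S1, S4}: Irby→S1 5·21=105, Brent→S4 3·22=66, Ashby→S1 2·21=42, Galt→S1 2·20=40. Service 253; fixed 29; total 282.
{S1, S3, S4}: service 253 + fixed 51 = 304
{S1, S2, S4}: service 253 + fixed 58 = 311
{S1, S2, S3, S4}: service 253 + fixed 80 = 333
No other subset beats 282.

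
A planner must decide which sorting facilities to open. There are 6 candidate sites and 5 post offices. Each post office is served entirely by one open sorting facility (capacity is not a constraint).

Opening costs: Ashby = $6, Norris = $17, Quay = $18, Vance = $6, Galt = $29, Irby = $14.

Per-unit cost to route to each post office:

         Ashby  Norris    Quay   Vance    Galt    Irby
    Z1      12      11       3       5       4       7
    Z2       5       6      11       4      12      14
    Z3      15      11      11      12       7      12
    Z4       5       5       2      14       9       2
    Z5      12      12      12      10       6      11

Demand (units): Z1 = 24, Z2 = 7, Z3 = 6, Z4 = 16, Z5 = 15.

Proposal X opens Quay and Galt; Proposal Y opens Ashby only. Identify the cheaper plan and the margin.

Proposal X: {Quay, Galt}: Z1→Quay 3·24=72, Z2→Quay 11·7=77, Z3→Galt 7·6=42, Z4→Quay 2·16=32, Z5→Galt 6·15=90. Service 313; fixed 47; total 360.
Proposal Y: {Ashby}: Z1→Ashby 12·24=288, Z2→Ashby 5·7=35, Z3→Ashby 15·6=90, Z4→Ashby 5·16=80, Z5→Ashby 12·15=180. Service 673; fixed 6; total 679.
Difference: |360 − 679| = 319.

Proposal X is cheaper by 319.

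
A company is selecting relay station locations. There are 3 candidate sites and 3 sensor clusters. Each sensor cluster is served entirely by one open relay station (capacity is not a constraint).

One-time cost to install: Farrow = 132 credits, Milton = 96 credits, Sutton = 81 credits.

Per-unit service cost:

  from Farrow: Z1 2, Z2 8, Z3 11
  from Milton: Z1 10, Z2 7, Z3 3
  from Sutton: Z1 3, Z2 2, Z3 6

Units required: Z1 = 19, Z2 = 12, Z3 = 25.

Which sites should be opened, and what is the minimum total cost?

For any fixed open set, each sensor cluster goes to its cheapest open site; total = fixed + service.
{Sutton}: Z1→Sutton 3·19=57, Z2→Sutton 2·12=24, Z3→Sutton 6·25=150. Service 231; fixed 81; total 312.
{Milton, Sutton}: Z1→Sutton 3·19=57, Z2→Sutton 2·12=24, Z3→Milton 3·25=75. Service 156; fixed 177; total 333.
{Farrow, Milton}: service 197 + fixed 228 = 425
{Farrow, Milton, Sutton}: service 137 + fixed 309 = 446
(All 7 nonempty subsets were checked; Sutton only is lowest.)

Open Sutton only; minimum total cost 312.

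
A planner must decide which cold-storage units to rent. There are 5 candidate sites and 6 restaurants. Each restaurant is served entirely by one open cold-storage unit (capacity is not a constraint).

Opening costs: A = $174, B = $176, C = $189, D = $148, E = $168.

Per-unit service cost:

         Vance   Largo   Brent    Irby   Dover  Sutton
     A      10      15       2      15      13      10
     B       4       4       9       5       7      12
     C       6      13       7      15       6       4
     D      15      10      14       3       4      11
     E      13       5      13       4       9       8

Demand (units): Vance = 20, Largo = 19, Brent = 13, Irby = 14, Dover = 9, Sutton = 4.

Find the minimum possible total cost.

For any fixed open set, each restaurant goes to its cheapest open site; total = fixed + service.
{B}: Vance→B 4·20=80, Largo→B 4·19=76, Brent→B 9·13=117, Irby→B 5·14=70, Dover→B 7·9=63, Sutton→B 12·4=48. Service 454; fixed 176; total 630.
{A, B}: service 355 + fixed 350 = 705
{B, D}: Vance→B 4·20=80, Largo→B 4·19=76, Brent→B 9·13=117, Irby→D 3·14=42, Dover→D 4·9=36, Sutton→D 11·4=44. Service 395; fixed 324; total 719.
{A, B, C, D, E}: service 276 + fixed 855 = 1131
No other subset beats 630.

Minimum total cost: 630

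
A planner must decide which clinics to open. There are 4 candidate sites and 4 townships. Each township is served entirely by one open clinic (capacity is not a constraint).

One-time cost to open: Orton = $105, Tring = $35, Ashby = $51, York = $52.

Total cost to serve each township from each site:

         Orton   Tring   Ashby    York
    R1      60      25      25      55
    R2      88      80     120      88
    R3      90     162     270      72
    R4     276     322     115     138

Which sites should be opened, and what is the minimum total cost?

For any fixed open set, each township goes to its cheapest open site; total = fixed + service.
{Tring, York}: R1→Tring 25, R2→Tring 80, R3→York 72, R4→York 138. Service 315; fixed 87; total 402.
{Ashby, York}: service 300 + fixed 103 = 403
{York}: service 353 + fixed 52 = 405
{Orton, Tring, Ashby, York}: service 292 + fixed 243 = 535
No other subset beats 402.

Open Tring and York; minimum total cost 402.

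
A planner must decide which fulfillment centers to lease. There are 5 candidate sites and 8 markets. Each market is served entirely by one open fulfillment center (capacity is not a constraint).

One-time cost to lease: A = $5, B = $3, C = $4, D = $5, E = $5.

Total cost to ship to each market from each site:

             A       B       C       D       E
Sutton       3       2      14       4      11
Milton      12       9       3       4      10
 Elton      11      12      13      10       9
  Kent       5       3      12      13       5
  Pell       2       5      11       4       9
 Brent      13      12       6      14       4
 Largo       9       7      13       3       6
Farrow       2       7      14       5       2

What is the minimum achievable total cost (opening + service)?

For any fixed open set, each market goes to its cheapest open site; total = fixed + service.
{B, D, E}: Sutton→B 2, Milton→D 4, Elton→E 9, Kent→B 3, Pell→D 4, Brent→E 4, Largo→D 3, Farrow→E 2. Service 31; fixed 13; total 44.
{D, E}: Sutton→D 4, Milton→D 4, Elton→E 9, Kent→E 5, Pell→D 4, Brent→E 4, Largo→D 3, Farrow→E 2. Service 35; fixed 10; total 45.
{B, C, E}: Sutton→B 2, Milton→C 3, Elton→E 9, Kent→B 3, Pell→B 5, Brent→E 4, Largo→E 6, Farrow→E 2. Service 34; fixed 12; total 46.
{A, B, C, D, E}: service 28 + fixed 22 = 50
No other subset beats 44.

Minimum total cost: 44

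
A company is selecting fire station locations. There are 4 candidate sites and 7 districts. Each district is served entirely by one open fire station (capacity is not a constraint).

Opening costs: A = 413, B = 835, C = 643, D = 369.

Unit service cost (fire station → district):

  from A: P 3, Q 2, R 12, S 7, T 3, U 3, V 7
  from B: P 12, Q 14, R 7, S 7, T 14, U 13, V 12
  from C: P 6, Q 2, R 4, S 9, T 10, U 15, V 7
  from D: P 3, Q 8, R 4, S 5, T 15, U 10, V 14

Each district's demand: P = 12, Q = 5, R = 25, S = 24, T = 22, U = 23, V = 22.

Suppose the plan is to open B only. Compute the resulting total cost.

Each district is assigned to its cheapest site among the open ones.
{B}: P→B 12·12=144, Q→B 14·5=70, R→B 7·25=175, S→B 7·24=168, T→B 14·22=308, U→B 13·23=299, V→B 12·22=264. Service 1428; fixed 835; total 2263.

Total cost: 2263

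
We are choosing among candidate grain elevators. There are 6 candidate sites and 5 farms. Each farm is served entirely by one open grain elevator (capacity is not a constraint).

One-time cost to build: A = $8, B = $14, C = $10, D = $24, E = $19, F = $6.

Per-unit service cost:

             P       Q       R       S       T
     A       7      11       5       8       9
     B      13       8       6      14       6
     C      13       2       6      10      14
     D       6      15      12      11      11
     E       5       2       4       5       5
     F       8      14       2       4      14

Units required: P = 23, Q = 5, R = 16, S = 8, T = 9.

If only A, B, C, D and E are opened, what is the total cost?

Total cost: 349

Each farm is assigned to its cheapest site among the open ones.
{A, B, C, D, E}: P→E 5·23=115, Q→C 2·5=10, R→E 4·16=64, S→E 5·8=40, T→E 5·9=45. Service 274; fixed 75; total 349.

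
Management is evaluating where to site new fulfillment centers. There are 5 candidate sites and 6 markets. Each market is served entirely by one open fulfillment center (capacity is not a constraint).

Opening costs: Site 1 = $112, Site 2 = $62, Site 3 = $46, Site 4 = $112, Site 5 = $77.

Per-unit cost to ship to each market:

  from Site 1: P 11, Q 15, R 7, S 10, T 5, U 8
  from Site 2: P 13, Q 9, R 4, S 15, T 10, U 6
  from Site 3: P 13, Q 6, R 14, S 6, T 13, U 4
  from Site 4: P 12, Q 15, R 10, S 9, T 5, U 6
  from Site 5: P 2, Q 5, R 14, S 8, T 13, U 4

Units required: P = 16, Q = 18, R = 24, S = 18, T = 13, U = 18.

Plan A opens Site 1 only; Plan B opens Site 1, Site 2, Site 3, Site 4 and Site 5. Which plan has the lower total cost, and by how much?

Plan B is cheaper by 243.

Plan A: {Site 1}: P→Site 1 11·16=176, Q→Site 1 15·18=270, R→Site 1 7·24=168, S→Site 1 10·18=180, T→Site 1 5·13=65, U→Site 1 8·18=144. Service 1003; fixed 112; total 1115.
Plan B: {Site 1, Site 2, Site 3, Site 4, Site 5}: P→Site 5 2·16=32, Q→Site 5 5·18=90, R→Site 2 4·24=96, S→Site 3 6·18=108, T→Site 1 5·13=65, U→Site 3 4·18=72. Service 463; fixed 409; total 872.
Difference: |1115 − 872| = 243.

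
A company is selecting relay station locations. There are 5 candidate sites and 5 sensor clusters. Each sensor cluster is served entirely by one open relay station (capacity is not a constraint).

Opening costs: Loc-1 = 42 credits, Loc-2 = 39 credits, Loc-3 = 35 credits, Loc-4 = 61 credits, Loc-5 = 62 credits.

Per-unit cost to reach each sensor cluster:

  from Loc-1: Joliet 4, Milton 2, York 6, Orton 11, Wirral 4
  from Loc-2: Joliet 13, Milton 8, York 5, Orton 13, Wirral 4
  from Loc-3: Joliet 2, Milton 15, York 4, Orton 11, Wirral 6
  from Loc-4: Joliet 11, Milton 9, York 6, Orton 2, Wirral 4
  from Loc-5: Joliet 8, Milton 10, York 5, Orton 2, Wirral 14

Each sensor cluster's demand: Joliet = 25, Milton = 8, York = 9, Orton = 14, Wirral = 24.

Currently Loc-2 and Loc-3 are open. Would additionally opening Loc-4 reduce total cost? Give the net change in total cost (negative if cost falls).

Current service cost with {Loc-2, Loc-3}: 400.
Adding Loc-4: each sensor cluster re-picks its cheapest; new service cost 274, saving 126.
Extra fixed cost: 61. Net change = 61 − 126 = -65.
(Totals: 474 → 409.)

Yes — net change −65 (cost falls by 65).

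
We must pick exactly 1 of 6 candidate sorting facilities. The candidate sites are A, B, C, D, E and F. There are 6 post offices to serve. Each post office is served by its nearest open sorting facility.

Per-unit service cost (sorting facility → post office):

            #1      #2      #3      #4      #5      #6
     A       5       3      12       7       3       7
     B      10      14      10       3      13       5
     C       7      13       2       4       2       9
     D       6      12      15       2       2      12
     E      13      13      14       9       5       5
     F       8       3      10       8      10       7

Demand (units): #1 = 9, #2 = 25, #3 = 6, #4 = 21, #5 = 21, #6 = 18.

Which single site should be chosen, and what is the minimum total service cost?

With exactly 1 open, each post office uses its cheapest among the chosen.
{A}: #1→A 5·9=45, #2→A 3·25=75, #3→A 12·6=72, #4→A 7·21=147, #5→A 3·21=63, #6→A 7·18=126. Service cost 528.
{C}: service cost 688
{F}: service cost 711
Among all 6 size-1 choices, {A} is lowest.

Choose A only; total service cost 528.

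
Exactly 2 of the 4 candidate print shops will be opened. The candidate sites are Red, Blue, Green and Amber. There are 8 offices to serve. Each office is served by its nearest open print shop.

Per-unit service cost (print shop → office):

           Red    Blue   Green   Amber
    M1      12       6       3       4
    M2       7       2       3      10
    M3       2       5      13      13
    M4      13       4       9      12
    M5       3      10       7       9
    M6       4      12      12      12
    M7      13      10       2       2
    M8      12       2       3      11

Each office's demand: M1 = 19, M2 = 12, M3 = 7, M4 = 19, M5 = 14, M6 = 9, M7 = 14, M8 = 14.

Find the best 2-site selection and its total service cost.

With exactly 2 open, each office uses its cheapest among the chosen.
{Red, Green}: M1→Green 3·19=57, M2→Green 3·12=36, M3→Red 2·7=14, M4→Green 9·19=171, M5→Red 3·14=42, M6→Red 4·9=36, M7→Green 2·14=28, M8→Green 3·14=42. Service cost 426.
{Blue, Green}: service cost 454
{Red, Blue}: service cost 474
Among all 6 size-2 choices, {Red, Green} is lowest.

Choose Red and Green; total service cost 426.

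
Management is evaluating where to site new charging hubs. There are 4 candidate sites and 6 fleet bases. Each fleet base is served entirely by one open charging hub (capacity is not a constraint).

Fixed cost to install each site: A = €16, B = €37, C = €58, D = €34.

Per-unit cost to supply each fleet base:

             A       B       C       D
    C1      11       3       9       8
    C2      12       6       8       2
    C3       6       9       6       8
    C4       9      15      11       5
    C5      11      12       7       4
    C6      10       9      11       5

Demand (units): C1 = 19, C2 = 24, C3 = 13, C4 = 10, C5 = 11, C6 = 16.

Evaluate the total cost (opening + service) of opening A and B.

Each fleet base is assigned to its cheapest site among the open ones.
{A, B}: C1→B 3·19=57, C2→B 6·24=144, C3→A 6·13=78, C4→A 9·10=90, C5→A 11·11=121, C6→B 9·16=144. Service 634; fixed 53; total 687.

Total cost: 687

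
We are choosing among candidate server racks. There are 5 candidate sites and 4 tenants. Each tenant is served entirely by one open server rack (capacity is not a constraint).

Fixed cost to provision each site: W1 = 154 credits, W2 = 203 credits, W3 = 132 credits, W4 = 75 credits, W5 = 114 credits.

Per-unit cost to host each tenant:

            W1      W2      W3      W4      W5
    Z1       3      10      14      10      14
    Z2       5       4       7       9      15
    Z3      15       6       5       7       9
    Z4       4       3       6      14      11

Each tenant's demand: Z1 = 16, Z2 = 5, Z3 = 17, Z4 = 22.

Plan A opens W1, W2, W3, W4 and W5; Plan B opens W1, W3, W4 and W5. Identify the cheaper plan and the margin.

Plan B is cheaper by 176.

Plan A: {W1, W2, W3, W4, W5}: Z1→W1 3·16=48, Z2→W2 4·5=20, Z3→W3 5·17=85, Z4→W2 3·22=66. Service 219; fixed 678; total 897.
Plan B: {W1, W3, W4, W5}: Z1→W1 3·16=48, Z2→W1 5·5=25, Z3→W3 5·17=85, Z4→W1 4·22=88. Service 246; fixed 475; total 721.
Difference: |897 − 721| = 176.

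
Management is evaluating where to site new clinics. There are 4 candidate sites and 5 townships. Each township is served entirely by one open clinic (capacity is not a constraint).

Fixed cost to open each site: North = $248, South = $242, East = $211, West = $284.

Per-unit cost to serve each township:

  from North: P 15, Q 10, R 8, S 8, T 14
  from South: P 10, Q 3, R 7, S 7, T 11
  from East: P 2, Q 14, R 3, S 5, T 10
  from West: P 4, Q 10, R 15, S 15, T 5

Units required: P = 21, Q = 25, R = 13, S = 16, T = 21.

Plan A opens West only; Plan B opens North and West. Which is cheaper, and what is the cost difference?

Plan A is cheaper by 45.

Plan A: {West}: P→West 4·21=84, Q→West 10·25=250, R→West 15·13=195, S→West 15·16=240, T→West 5·21=105. Service 874; fixed 284; total 1158.
Plan B: {North, West}: P→West 4·21=84, Q→North 10·25=250, R→North 8·13=104, S→North 8·16=128, T→West 5·21=105. Service 671; fixed 532; total 1203.
Difference: |1158 − 1203| = 45.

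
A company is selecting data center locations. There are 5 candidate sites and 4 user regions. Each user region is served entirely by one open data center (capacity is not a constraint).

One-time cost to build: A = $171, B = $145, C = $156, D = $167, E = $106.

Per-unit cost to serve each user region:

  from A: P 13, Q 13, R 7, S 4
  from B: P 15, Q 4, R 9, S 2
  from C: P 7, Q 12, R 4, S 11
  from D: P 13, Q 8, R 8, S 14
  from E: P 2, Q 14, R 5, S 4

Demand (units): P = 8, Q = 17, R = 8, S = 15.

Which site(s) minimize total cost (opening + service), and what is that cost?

Open B and E; minimum total cost 405.

For any fixed open set, each user region goes to its cheapest open site; total = fixed + service.
{B, E}: P→E 2·8=16, Q→B 4·17=68, R→E 5·8=40, S→B 2·15=30. Service 154; fixed 251; total 405.
{B}: service 290 + fixed 145 = 435
{E}: P→E 2·8=16, Q→E 14·17=238, R→E 5·8=40, S→E 4·15=60. Service 354; fixed 106; total 460.
{A, B, C, D, E}: P→E 2·8=16, Q→B 4·17=68, R→C 4·8=32, S→B 2·15=30. Service 146; fixed 745; total 891.
No other subset beats 405.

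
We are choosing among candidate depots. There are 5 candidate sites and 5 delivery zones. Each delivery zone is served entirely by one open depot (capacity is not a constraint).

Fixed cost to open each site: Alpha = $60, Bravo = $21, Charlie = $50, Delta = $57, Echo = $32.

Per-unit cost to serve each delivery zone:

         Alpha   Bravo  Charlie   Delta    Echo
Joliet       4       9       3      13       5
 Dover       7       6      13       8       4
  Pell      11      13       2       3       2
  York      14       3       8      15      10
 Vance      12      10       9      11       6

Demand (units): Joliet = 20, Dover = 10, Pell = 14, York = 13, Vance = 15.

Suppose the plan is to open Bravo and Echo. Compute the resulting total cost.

Each delivery zone is assigned to its cheapest site among the open ones.
{Bravo, Echo}: Joliet→Echo 5·20=100, Dover→Echo 4·10=40, Pell→Echo 2·14=28, York→Bravo 3·13=39, Vance→Echo 6·15=90. Service 297; fixed 53; total 350.

Total cost: 350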